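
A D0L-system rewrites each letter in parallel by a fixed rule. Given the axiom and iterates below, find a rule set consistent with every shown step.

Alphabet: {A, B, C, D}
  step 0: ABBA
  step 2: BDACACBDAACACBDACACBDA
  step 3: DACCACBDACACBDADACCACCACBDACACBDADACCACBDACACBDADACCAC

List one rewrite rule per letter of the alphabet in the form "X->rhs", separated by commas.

A->CAC, B->D, C->BDA, D->AC

  step 2 ⇒ step 3: BDACACBDAACACBDACACBDA ⇒ D·AC·CAC·BDA·CAC·BDA·D·AC·CAC·CAC·BDA·CAC·BDA·D·AC·CAC·BDA·CAC·BDA·D·AC·CAC
    A ↦ CAC
    B ↦ D
    C ↦ BDA
    D ↦ AC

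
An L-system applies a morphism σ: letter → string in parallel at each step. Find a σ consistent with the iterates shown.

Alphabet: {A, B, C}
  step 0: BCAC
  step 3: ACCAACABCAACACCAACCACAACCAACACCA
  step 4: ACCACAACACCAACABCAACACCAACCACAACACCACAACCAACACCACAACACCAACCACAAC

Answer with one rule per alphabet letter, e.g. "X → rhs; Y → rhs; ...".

  step 3 ⇒ step 4: ACCAACABCAACACCAACCACAACCAACACCA ⇒ AC·CA·CA·AC·AC·CA·AC·AB·CA·AC·AC·CA·AC·CA·CA·AC·AC·CA·CA·AC·CA·AC·AC·CA·CA·AC·AC·CA·AC·CA·CA·AC
    A ↦ AC
    B ↦ AB
    C ↦ CA

A->AC, B->AB, C->CA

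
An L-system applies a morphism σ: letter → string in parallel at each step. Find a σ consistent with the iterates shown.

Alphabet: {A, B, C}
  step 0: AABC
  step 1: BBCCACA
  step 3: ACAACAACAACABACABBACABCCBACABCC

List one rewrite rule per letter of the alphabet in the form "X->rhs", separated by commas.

A->B, B->CC, C->ACA

  step 0 ⇒ step 1: AABC ⇒ B·B·CC·ACA
    A ↦ B
    B ↦ CC
    C ↦ ACA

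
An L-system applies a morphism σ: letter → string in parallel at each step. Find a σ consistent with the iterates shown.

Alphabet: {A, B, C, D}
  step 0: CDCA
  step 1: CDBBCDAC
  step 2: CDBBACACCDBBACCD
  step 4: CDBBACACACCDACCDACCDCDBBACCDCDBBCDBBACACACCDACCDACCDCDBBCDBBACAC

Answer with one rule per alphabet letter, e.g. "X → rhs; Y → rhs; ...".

A->AC, B->AC, C->CD, D->BB

  step 1 ⇒ step 2: CDBBCDAC ⇒ CD·BB·AC·AC·CD·BB·AC·CD
    A ↦ AC
    B ↦ AC
    C ↦ CD
    D ↦ BB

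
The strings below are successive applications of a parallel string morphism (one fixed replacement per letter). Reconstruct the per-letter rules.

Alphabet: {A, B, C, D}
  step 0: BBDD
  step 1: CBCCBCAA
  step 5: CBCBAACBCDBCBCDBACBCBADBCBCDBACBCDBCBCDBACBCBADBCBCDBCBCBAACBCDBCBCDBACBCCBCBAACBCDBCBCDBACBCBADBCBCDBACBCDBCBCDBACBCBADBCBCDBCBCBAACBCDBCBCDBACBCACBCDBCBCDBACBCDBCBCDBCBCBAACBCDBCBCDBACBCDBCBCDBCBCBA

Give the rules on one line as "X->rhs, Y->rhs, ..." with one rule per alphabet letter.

A->BA, B->CBC, C->DB, D->A

  step 0 ⇒ step 1: BBDD ⇒ CBC·CBC·A·A
    B ↦ CBC
    D ↦ A
    A ↦ BA  (constrained at step 1)
    C ↦ DB  (constrained at step 1)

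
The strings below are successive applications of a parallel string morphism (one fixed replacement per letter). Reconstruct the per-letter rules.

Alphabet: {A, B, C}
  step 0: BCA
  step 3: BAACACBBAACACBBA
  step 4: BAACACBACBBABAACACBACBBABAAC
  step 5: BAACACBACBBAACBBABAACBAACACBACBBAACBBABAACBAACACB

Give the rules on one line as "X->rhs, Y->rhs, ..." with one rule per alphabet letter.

  step 4 ⇒ step 5: BAACACBACBBABAACACBACBBABAAC ⇒ BA·AC·AC·B·AC·B·BA·AC·B·BA·BA·AC·BA·AC·AC·B·AC·B·BA·AC·B·BA·BA·AC·BA·AC·AC·B
    A ↦ AC
    B ↦ BA
    C ↦ B

A->AC, B->BA, C->B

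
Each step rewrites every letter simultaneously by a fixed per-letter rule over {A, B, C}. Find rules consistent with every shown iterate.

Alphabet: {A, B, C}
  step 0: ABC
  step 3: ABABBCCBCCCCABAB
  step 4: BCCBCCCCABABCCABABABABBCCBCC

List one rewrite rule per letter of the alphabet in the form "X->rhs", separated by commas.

  step 3 ⇒ step 4: ABABBCCBCCCCABAB ⇒ B·CC·B·CC·CC·AB·AB·CC·AB·AB·AB·AB·B·CC·B·CC
    A ↦ B
    B ↦ CC
    C ↦ AB

A->B, B->CC, C->AB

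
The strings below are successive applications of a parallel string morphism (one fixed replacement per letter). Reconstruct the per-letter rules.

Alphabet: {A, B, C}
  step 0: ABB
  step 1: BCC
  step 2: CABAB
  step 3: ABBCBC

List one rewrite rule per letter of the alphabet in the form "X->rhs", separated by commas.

  step 2 ⇒ step 3: CABAB ⇒ AB·B·C·B·C
    A ↦ B
    B ↦ C
    C ↦ AB

A->B, B->C, C->AB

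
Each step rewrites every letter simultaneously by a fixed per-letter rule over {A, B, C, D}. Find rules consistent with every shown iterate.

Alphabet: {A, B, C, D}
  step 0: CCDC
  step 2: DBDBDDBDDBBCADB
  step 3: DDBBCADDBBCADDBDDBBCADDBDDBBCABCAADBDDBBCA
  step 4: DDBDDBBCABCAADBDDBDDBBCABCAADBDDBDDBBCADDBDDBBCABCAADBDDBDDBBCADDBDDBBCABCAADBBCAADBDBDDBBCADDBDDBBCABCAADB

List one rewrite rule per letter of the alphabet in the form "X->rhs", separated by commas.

  step 3 ⇒ step 4: DDBBCADDBBCADDBDDBBCADDBDDBBCABCAADBDDBBCA ⇒ DDB·DDB·BCA·BCA·A·DB·DDB·DDB·BCA·BCA·A·DB·DDB·DDB·BCA·DDB·DDB·BCA·BCA·A·DB·DDB·DDB·BCA·DDB·DDB·BCA·BCA·A·DB·BCA·A·DB·DB·DDB·BCA·DDB·DDB·BCA·BCA·A·DB
    A ↦ DB
    B ↦ BCA
    C ↦ A
    D ↦ DDB

A->DB, B->BCA, C->A, D->DDB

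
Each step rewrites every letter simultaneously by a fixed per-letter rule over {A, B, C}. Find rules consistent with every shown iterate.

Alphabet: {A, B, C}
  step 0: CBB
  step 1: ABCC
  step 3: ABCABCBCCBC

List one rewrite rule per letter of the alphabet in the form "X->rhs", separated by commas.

  step 0 ⇒ step 1: CBB ⇒ AB·C·C
    B ↦ C
    C ↦ AB
    A ↦ CB  (constrained at step 1)

A->CB, B->C, C->AB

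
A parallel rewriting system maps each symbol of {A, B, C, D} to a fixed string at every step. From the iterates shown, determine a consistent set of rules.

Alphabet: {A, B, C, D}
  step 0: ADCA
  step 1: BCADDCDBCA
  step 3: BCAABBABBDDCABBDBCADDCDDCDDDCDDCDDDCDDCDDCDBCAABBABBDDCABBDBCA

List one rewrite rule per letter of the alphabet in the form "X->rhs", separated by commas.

A->BCA, B->ABB, C->D, D->DDC

  step 0 ⇒ step 1: ADCA ⇒ BCA·DDC·D·BCA
    A ↦ BCA
    C ↦ D
    D ↦ DDC
    B ↦ ABB  (constrained at step 1)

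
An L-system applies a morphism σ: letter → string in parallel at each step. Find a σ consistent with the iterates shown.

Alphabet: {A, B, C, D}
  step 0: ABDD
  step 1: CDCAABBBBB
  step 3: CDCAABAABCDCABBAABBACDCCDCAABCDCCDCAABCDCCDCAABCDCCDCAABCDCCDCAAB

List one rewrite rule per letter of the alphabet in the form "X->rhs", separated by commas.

  step 0 ⇒ step 1: ABDD ⇒ CDC·AAB·BB·BB
    A ↦ CDC
    B ↦ AAB
    D ↦ BB
    C ↦ A  (constrained at step 1)

A->CDC, B->AAB, C->A, D->BB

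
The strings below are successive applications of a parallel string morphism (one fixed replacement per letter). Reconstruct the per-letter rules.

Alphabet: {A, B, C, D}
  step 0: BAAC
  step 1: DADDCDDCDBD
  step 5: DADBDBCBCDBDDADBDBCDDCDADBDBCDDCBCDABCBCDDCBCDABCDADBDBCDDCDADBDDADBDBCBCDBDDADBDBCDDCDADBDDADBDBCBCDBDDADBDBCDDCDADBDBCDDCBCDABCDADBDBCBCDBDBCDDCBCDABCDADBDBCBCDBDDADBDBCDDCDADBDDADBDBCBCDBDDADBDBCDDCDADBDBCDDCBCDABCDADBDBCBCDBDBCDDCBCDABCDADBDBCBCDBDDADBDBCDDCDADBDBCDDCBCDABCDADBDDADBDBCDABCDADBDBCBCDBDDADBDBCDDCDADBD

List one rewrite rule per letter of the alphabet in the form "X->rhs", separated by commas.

A->DDC, B->DA, C->DBD, D->BC

  step 0 ⇒ step 1: BAAC ⇒ DA·DDC·DDC·DBD
    A ↦ DDC
    B ↦ DA
    C ↦ DBD
    D ↦ BC  (constrained at step 1)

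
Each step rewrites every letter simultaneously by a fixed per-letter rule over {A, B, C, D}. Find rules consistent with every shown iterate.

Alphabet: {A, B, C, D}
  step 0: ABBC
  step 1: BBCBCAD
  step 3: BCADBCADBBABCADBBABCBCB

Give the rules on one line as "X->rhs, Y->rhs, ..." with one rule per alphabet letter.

A->B, B->BC, C->AD, D->BA

  step 0 ⇒ step 1: ABBC ⇒ B·BC·BC·AD
    A ↦ B
    B ↦ BC
    C ↦ AD
    D ↦ BA  (constrained at step 1)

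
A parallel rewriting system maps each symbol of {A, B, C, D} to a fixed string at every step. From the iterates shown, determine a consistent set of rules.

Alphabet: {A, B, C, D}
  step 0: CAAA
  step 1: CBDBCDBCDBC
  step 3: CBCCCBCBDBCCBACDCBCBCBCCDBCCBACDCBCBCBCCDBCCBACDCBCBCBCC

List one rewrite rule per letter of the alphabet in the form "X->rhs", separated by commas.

  step 0 ⇒ step 1: CAAA ⇒ CB·DBC·DBC·DBC
    A ↦ DBC
    C ↦ CB
    B ↦ CC  (constrained at step 1)
    D ↦ ACD  (constrained at step 1)

A->DBC, B->CC, C->CB, D->ACD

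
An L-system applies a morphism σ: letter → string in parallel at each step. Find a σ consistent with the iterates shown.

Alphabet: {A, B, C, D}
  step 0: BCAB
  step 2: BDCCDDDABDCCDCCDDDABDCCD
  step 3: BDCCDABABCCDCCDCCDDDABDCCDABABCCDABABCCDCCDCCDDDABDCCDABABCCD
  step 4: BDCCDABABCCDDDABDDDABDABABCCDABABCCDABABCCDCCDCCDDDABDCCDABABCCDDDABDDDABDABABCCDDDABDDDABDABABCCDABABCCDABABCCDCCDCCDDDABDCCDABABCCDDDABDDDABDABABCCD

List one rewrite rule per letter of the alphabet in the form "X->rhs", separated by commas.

  step 3 ⇒ step 4: BDCCDABABCCDCCDCCDDDABDCCDABABCCDABABCCDCCDCCDDDABDCCDABABCCD ⇒ BD·CCD·AB·AB·CCD·DDA·BD·DDA·BD·AB·AB·CCD·AB·AB·CCD·AB·AB·CCD·CCD·CCD·DDA·BD·CCD·AB·AB·CCD·DDA·BD·DDA·BD·AB·AB·CCD·DDA·BD·DDA·BD·AB·AB·CCD·AB·AB·CCD·AB·AB·CCD·CCD·CCD·DDA·BD·CCD·AB·AB·CCD·DDA·BD·DDA·BD·AB·AB·CCD
    A ↦ DDA
    B ↦ BD
    C ↦ AB
    D ↦ CCD

A->DDA, B->BD, C->AB, D->CCD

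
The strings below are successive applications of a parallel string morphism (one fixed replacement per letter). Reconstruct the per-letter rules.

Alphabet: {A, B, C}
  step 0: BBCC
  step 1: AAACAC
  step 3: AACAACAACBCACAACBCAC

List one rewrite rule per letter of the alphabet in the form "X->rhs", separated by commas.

A->BC, B->A, C->AC

  step 0 ⇒ step 1: BBCC ⇒ A·A·AC·AC
    B ↦ A
    C ↦ AC
    A ↦ BC  (constrained at step 1)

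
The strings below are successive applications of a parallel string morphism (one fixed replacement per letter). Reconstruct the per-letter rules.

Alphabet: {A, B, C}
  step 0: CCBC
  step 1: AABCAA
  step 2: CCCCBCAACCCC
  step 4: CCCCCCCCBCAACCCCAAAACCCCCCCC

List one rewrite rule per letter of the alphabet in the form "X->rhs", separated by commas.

  step 1 ⇒ step 2: AABCAA ⇒ CC·CC·BCA·A·CC·CC
    A ↦ CC
    B ↦ BCA
    C ↦ A

A->CC, B->BCA, C->A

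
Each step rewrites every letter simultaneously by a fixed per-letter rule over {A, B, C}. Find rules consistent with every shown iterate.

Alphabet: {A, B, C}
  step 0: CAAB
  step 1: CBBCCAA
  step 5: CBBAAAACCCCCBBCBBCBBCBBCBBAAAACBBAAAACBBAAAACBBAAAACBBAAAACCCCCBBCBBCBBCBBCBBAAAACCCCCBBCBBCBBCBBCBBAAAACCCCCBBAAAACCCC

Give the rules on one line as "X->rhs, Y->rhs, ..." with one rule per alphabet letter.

A->C, B->AA, C->CBB

  step 0 ⇒ step 1: CAAB ⇒ CBB·C·C·AA
    A ↦ C
    B ↦ AA
    C ↦ CBB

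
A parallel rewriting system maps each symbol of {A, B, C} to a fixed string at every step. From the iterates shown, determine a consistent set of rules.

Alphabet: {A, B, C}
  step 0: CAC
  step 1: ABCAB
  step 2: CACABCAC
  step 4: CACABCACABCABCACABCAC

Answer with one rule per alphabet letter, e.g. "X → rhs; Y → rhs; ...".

A->C, B->AC, C->AB

  step 1 ⇒ step 2: ABCAB ⇒ C·AC·AB·C·AC
    A ↦ C
    B ↦ AC
    C ↦ AB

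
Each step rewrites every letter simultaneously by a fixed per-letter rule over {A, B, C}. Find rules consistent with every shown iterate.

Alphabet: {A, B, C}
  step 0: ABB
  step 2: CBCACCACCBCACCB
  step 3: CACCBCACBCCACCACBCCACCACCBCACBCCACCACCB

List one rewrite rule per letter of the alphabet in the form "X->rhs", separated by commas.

  step 2 ⇒ step 3: CBCACCACCBCACCB ⇒ CAC·CB·CAC·BC·CAC·CAC·BC·CAC·CAC·CB·CAC·BC·CAC·CAC·CB
    A ↦ BC
    B ↦ CB
    C ↦ CAC

A->BC, B->CB, C->CAC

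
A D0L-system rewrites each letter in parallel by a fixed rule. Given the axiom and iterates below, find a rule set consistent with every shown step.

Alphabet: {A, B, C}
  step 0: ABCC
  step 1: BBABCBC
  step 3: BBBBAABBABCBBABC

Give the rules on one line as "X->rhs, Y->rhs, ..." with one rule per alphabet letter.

A->BB, B->A, C->BC

  step 0 ⇒ step 1: ABCC ⇒ BB·A·BC·BC
    A ↦ BB
    B ↦ A
    C ↦ BC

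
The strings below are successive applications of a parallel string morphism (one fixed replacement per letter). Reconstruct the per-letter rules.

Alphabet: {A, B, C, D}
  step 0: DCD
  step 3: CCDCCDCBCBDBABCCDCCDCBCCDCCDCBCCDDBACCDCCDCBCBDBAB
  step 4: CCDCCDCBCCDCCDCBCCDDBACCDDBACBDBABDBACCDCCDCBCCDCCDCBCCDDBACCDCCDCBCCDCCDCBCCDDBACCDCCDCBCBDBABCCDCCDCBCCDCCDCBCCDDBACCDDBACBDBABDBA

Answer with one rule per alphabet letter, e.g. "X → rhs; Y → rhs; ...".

  step 3 ⇒ step 4: CCDCCDCBCBDBABCCDCCDCBCCDCCDCBCCDDBACCDCCDCBCBDBAB ⇒ CCD·CCD·CB·CCD·CCD·CB·CCD·DBA·CCD·DBA·CB·DBA·B·DBA·CCD·CCD·CB·CCD·CCD·CB·CCD·DBA·CCD·CCD·CB·CCD·CCD·CB·CCD·DBA·CCD·CCD·CB·CB·DBA·B·CCD·CCD·CB·CCD·CCD·CB·CCD·DBA·CCD·DBA·CB·DBA·B·DBA
    A ↦ B
    B ↦ DBA
    C ↦ CCD
    D ↦ CB

A->B, B->DBA, C->CCD, D->CB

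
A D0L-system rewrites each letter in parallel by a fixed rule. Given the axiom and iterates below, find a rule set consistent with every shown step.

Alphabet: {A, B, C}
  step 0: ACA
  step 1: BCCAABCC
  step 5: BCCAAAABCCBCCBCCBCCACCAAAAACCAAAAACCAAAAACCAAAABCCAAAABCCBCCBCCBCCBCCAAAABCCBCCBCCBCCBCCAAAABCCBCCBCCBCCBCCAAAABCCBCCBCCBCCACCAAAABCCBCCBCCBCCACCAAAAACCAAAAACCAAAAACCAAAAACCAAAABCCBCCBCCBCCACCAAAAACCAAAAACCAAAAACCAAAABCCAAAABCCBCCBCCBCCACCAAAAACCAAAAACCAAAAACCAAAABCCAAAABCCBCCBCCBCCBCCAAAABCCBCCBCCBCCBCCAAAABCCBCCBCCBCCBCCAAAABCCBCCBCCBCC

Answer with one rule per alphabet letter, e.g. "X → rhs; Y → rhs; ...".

  step 0 ⇒ step 1: ACA ⇒ BCC·AA·BCC
    A ↦ BCC
    C ↦ AA
    B ↦ ACC  (constrained at step 1)

A->BCC, B->ACC, C->AA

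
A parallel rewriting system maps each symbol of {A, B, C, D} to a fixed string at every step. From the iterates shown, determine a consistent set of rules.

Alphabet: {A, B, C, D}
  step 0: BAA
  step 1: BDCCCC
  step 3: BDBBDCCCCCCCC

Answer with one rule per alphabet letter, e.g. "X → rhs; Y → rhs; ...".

  step 0 ⇒ step 1: BAA ⇒ BD·CC·CC
    A ↦ CC
    B ↦ BD
    C ↦ A  (constrained at step 1)
    D ↦ B  (constrained at step 1)

A->CC, B->BD, C->A, D->B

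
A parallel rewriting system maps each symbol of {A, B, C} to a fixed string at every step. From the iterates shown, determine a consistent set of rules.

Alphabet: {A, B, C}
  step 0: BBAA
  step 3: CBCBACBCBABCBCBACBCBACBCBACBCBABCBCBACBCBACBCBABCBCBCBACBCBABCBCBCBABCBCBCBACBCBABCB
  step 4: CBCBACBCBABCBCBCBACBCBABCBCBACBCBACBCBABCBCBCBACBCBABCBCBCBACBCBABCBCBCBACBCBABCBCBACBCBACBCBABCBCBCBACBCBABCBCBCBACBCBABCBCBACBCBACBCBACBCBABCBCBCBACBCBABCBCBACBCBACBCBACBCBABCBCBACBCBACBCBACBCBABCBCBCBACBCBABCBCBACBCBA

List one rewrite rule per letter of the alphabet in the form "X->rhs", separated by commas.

A->BCB, B->CBA, C->CB

  step 3 ⇒ step 4: CBCBACBCBABCBCBACBCBACBCBACBCBABCBCBACBCBACBCBABCBCBCBACBCBABCBCBCBABCBCBCBACBCBABCB ⇒ CB·CBA·CB·CBA·BCB·CB·CBA·CB·CBA·BCB·CBA·CB·CBA·CB·CBA·BCB·CB·CBA·CB·CBA·BCB·CB·CBA·CB·CBA·BCB·CB·CBA·CB·CBA·BCB·CBA·CB·CBA·CB·CBA·BCB·CB·CBA·CB·CBA·BCB·CB·CBA·CB·CBA·BCB·CBA·CB·CBA·CB·CBA·CB·CBA·BCB·CB·CBA·CB·CBA·BCB·CBA·CB·CBA·CB·CBA·CB·CBA·BCB·CBA·CB·CBA·CB·CBA·CB·CBA·BCB·CB·CBA·CB·CBA·BCB·CBA·CB·CBA
    A ↦ BCB
    B ↦ CBA
    C ↦ CB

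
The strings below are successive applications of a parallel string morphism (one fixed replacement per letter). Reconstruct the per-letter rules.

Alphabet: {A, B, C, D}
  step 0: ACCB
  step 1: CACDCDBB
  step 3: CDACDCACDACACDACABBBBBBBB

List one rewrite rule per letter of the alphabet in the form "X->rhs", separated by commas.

A->CA, B->BB, C->CD, D->A

  step 0 ⇒ step 1: ACCB ⇒ CA·CD·CD·BB
    A ↦ CA
    B ↦ BB
    C ↦ CD
    D ↦ A  (constrained at step 1)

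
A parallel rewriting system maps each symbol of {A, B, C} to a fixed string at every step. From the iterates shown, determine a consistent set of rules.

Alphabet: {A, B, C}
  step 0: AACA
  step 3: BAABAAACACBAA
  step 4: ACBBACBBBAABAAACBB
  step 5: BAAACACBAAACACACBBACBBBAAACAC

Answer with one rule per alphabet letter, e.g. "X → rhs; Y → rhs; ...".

A->B, B->AC, C->AA

  step 4 ⇒ step 5: ACBBACBBBAABAAACBB ⇒ B·AA·AC·AC·B·AA·AC·AC·AC·B·B·AC·B·B·B·AA·AC·AC
    A ↦ B
    B ↦ AC
    C ↦ AA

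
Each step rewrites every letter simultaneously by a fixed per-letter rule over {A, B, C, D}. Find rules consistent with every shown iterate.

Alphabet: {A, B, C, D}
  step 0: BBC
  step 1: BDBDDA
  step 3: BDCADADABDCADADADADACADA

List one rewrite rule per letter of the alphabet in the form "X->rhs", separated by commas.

A->DA, B->BD, C->DA, D->CA

  step 0 ⇒ step 1: BBC ⇒ BD·BD·DA
    B ↦ BD
    C ↦ DA
    A ↦ DA  (constrained at step 1)
    D ↦ CA  (constrained at step 1)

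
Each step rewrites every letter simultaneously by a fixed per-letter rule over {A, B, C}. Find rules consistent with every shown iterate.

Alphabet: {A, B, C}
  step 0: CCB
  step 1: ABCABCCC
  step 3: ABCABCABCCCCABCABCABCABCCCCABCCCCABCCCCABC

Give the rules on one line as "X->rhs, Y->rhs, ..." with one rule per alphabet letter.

A->C, B->CC, C->ABC

  step 0 ⇒ step 1: CCB ⇒ ABC·ABC·CC
    B ↦ CC
    C ↦ ABC
    A ↦ C  (constrained at step 1)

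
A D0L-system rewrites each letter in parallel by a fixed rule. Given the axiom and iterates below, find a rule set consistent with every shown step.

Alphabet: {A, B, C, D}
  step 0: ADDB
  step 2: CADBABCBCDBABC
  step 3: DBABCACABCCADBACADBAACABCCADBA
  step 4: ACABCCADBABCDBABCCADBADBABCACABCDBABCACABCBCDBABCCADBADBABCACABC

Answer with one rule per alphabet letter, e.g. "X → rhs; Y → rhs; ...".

  step 3 ⇒ step 4: DBABCACABCCADBACADBAACABCCADBA ⇒ A·CA·BC·CA·DBA·BC·DBA·BC·CA·DBA·DBA·BC·A·CA·BC·DBA·BC·A·CA·BC·BC·DBA·BC·CA·DBA·DBA·BC·A·CA·BC
    A ↦ BC
    B ↦ CA
    C ↦ DBA
    D ↦ A

A->BC, B->CA, C->DBA, D->A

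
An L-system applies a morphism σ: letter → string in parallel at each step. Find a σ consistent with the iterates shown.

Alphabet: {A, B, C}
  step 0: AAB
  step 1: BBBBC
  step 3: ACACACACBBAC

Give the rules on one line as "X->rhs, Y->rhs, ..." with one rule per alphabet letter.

  step 0 ⇒ step 1: AAB ⇒ BB·BB·C
    A ↦ BB
    B ↦ C
    C ↦ AC  (constrained at step 1)

A->BB, B->C, C->AC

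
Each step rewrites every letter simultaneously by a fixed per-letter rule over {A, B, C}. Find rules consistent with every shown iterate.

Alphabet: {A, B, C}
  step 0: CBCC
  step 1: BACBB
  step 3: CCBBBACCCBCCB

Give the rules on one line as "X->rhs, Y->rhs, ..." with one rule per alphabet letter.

  step 0 ⇒ step 1: CBCC ⇒ B·AC·B·B
    B ↦ AC
    C ↦ B
    A ↦ CC  (constrained at step 1)

A->CC, B->AC, C->B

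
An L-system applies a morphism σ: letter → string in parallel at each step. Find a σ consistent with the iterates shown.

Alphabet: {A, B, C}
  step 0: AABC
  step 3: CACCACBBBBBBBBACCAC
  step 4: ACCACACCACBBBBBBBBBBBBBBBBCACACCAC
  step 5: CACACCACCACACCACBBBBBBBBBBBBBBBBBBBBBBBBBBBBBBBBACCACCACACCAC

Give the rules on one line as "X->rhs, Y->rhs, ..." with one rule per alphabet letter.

  step 4 ⇒ step 5: ACCACACCACBBBBBBBBBBBBBBBBCACACCAC ⇒ C·AC·AC·C·AC·C·AC·AC·C·AC·BB·BB·BB·BB·BB·BB·BB·BB·BB·BB·BB·BB·BB·BB·BB·BB·AC·C·AC·C·AC·AC·C·AC
    A ↦ C
    B ↦ BB
    C ↦ AC

A->C, B->BB, C->AC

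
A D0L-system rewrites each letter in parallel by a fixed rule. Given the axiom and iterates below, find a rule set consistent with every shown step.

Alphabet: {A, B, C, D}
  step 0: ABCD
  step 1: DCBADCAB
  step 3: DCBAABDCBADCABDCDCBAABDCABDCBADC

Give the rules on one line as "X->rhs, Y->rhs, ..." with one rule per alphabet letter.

A->DC, B->BA, C->DC, D->AB

  step 0 ⇒ step 1: ABCD ⇒ DC·BA·DC·AB
    A ↦ DC
    B ↦ BA
    C ↦ DC
    D ↦ AB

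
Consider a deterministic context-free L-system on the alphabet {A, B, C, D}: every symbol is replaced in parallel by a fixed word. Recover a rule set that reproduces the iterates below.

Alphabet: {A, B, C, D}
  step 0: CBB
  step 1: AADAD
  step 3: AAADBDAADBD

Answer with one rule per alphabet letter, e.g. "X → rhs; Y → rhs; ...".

A->C, B->AD, C->A, D->BD

  step 0 ⇒ step 1: CBB ⇒ A·AD·AD
    B ↦ AD
    C ↦ A
    A ↦ C  (constrained at step 1)
    D ↦ BD  (constrained at step 1)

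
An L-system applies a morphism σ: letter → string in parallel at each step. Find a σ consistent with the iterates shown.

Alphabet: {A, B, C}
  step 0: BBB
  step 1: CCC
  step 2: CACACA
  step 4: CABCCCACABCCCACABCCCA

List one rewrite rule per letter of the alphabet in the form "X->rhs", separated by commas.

A->BC, B->C, C->CA

  step 1 ⇒ step 2: CCC ⇒ CA·CA·CA
    C ↦ CA
    A ↦ BC  (constrained at step 2)
  step 0 ⇒ step 1: BBB ⇒ C·C·C
    B ↦ C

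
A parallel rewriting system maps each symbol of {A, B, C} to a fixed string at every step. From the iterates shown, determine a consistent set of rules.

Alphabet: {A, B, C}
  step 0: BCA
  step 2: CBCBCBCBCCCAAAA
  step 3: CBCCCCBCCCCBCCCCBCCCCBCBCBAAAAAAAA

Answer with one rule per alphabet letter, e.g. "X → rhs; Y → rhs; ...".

  step 2 ⇒ step 3: CBCBCBCBCCCAAAA ⇒ CB·CCC·CB·CCC·CB·CCC·CB·CCC·CB·CB·CB·AA·AA·AA·AA
    A ↦ AA
    B ↦ CCC
    C ↦ CB

A->AA, B->CCC, C->CB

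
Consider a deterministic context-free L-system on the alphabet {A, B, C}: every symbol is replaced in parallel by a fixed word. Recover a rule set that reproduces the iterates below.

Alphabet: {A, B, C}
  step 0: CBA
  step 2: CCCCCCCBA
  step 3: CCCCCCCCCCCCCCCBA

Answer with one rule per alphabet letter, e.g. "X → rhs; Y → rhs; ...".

  step 2 ⇒ step 3: CCCCCCCBA ⇒ CC·CC·CC·CC·CC·CC·CC·C·BA
    A ↦ BA
    B ↦ C
    C ↦ CC

A->BA, B->C, C->CC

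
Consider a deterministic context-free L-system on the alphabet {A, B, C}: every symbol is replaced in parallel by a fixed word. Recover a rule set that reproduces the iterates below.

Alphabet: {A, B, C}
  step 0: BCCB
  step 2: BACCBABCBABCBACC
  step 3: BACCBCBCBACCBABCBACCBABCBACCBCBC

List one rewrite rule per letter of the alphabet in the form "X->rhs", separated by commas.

A->CC, B->BA, C->BC

  step 2 ⇒ step 3: BACCBABCBABCBACC ⇒ BA·CC·BC·BC·BA·CC·BA·BC·BA·CC·BA·BC·BA·CC·BC·BC
    A ↦ CC
    B ↦ BA
    C ↦ BC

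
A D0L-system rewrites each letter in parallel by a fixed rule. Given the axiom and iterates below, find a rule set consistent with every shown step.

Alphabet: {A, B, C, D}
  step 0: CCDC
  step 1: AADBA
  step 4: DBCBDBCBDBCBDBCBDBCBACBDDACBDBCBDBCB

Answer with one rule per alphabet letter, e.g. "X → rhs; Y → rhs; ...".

A->DD, B->CB, C->A, D->DB

  step 0 ⇒ step 1: CCDC ⇒ A·A·DB·A
    C ↦ A
    D ↦ DB
    A ↦ DD  (constrained at step 1)
    B ↦ CB  (constrained at step 1)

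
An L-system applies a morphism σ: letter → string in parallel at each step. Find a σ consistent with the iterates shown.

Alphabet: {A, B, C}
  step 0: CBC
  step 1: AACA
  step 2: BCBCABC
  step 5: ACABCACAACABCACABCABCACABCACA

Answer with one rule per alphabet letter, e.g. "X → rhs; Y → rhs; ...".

  step 1 ⇒ step 2: AACA ⇒ BC·BC·A·BC
    A ↦ BC
    C ↦ A
  step 0 ⇒ step 1: CBC ⇒ A·AC·A
    B ↦ AC

A->BC, B->AC, C->A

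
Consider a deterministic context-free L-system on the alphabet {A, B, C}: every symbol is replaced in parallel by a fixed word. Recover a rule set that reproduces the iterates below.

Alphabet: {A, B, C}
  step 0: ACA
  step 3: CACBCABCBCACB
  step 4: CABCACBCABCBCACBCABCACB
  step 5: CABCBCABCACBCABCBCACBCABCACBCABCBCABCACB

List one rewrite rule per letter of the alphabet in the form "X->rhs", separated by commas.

  step 4 ⇒ step 5: CABCACBCABCBCACBCABCACB ⇒ CA·B·CB·CA·B·CA·CB·CA·B·CB·CA·CB·CA·B·CA·CB·CA·B·CB·CA·B·CA·CB
    A ↦ B
    B ↦ CB
    C ↦ CA

A->B, B->CB, C->CA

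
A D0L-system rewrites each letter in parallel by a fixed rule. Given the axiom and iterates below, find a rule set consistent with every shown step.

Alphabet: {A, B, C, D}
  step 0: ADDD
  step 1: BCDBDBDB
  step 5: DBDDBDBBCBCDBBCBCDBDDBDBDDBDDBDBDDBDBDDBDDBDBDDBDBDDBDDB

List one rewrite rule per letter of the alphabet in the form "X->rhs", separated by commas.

A->BC, B->D, C->AA, D->DB

  step 0 ⇒ step 1: ADDD ⇒ BC·DB·DB·DB
    A ↦ BC
    D ↦ DB
    B ↦ D  (constrained at step 1)
    C ↦ AA  (constrained at step 1)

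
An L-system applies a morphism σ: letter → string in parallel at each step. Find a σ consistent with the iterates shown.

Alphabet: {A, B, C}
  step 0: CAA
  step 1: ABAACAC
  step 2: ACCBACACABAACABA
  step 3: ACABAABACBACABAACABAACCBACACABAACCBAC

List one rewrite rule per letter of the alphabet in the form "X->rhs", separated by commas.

  step 2 ⇒ step 3: ACCBACACABAACABA ⇒ AC·ABA·ABA·CB·AC·ABA·AC·ABA·AC·CB·AC·AC·ABA·AC·CB·AC
    A ↦ AC
    B ↦ CB
    C ↦ ABA

A->AC, B->CB, C->ABA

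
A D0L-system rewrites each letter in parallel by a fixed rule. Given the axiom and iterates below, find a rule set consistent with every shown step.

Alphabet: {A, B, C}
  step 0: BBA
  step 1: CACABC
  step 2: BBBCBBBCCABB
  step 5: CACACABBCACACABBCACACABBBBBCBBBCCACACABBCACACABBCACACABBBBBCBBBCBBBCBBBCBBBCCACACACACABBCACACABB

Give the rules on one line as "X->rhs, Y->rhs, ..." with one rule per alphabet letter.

  step 1 ⇒ step 2: CACABC ⇒ BB·BC·BB·BC·CA·BB
    A ↦ BC
    B ↦ CA
    C ↦ BB

A->BC, B->CA, C->BB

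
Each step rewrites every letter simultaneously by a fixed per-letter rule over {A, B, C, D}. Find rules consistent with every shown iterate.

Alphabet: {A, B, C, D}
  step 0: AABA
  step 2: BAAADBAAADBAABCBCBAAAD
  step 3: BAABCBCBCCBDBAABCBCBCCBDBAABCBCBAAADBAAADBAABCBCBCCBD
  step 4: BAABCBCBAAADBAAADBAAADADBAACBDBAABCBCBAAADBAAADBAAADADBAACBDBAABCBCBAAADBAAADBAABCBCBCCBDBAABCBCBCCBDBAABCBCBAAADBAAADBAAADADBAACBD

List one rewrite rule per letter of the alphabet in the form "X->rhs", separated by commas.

A->BC, B->BAA, C->AD, D->CBD

  step 3 ⇒ step 4: BAABCBCBCCBDBAABCBCBCCBDBAABCBCBAAADBAAADBAABCBCBCCBD ⇒ BAA·BC·BC·BAA·AD·BAA·AD·BAA·AD·AD·BAA·CBD·BAA·BC·BC·BAA·AD·BAA·AD·BAA·AD·AD·BAA·CBD·BAA·BC·BC·BAA·AD·BAA·AD·BAA·BC·BC·BC·CBD·BAA·BC·BC·BC·CBD·BAA·BC·BC·BAA·AD·BAA·AD·BAA·AD·AD·BAA·CBD
    A ↦ BC
    B ↦ BAA
    C ↦ AD
    D ↦ CBD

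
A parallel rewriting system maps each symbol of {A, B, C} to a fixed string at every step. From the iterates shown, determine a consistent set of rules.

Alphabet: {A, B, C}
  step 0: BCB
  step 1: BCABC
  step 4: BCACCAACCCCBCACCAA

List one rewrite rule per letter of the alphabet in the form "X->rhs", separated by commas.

A->CC, B->BC, C->A

  step 0 ⇒ step 1: BCB ⇒ BC·A·BC
    B ↦ BC
    C ↦ A
    A ↦ CC  (constrained at step 1)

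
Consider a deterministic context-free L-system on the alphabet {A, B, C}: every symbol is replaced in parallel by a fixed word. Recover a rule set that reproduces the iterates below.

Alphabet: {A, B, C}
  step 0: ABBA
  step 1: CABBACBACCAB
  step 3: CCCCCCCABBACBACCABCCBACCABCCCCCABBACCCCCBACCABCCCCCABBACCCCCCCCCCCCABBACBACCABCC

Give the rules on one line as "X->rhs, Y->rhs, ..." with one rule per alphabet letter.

  step 0 ⇒ step 1: ABBA ⇒ CAB·BAC·BAC·CAB
    A ↦ CAB
    B ↦ BAC
    C ↦ CC  (constrained at step 1)

A->CAB, B->BAC, C->CC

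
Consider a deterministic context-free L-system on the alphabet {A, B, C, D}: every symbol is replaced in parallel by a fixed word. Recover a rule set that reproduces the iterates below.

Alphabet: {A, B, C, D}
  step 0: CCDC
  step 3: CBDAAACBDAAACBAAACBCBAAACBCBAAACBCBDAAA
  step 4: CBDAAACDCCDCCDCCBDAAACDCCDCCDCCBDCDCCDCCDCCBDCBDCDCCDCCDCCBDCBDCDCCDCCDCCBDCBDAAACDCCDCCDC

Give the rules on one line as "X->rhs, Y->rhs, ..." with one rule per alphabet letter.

A->CDC, B->D, C->CB, D->AAA

  step 3 ⇒ step 4: CBDAAACBDAAACBAAACBCBAAACBCBAAACBCBDAAA ⇒ CB·D·AAA·CDC·CDC·CDC·CB·D·AAA·CDC·CDC·CDC·CB·D·CDC·CDC·CDC·CB·D·CB·D·CDC·CDC·CDC·CB·D·CB·D·CDC·CDC·CDC·CB·D·CB·D·AAA·CDC·CDC·CDC
    A ↦ CDC
    B ↦ D
    C ↦ CB
    D ↦ AAA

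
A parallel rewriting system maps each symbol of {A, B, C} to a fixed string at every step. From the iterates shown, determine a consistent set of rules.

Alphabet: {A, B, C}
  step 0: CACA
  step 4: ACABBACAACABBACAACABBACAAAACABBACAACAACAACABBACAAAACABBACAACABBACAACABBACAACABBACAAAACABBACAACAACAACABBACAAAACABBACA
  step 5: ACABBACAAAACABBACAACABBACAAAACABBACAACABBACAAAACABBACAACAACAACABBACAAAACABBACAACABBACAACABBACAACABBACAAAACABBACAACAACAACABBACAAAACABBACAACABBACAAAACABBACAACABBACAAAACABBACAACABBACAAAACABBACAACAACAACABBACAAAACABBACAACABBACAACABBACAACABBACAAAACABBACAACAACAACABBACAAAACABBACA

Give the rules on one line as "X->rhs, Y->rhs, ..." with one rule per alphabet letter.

  step 4 ⇒ step 5: ACABBACAACABBACAACABBACAAAACABBACAACAACAACABBACAAAACABBACAACABBACAACABBACAACABBACAAAACABBACAACAACAACABBACAAAACABBACA ⇒ ACA·BB·ACA·A·A·ACA·BB·ACA·ACA·BB·ACA·A·A·ACA·BB·ACA·ACA·BB·ACA·A·A·ACA·BB·ACA·ACA·ACA·ACA·BB·ACA·A·A·ACA·BB·ACA·ACA·BB·ACA·ACA·BB·ACA·ACA·BB·ACA·A·A·ACA·BB·ACA·ACA·ACA·ACA·BB·ACA·A·A·ACA·BB·ACA·ACA·BB·ACA·A·A·ACA·BB·ACA·ACA·BB·ACA·A·A·ACA·BB·ACA·ACA·BB·ACA·A·A·ACA·BB·ACA·ACA·ACA·ACA·BB·ACA·A·A·ACA·BB·ACA·ACA·BB·ACA·ACA·BB·ACA·ACA·BB·ACA·A·A·ACA·BB·ACA·ACA·ACA·ACA·BB·ACA·A·A·ACA·BB·ACA
    A ↦ ACA
    B ↦ A
    C ↦ BB

A->ACA, B->A, C->BB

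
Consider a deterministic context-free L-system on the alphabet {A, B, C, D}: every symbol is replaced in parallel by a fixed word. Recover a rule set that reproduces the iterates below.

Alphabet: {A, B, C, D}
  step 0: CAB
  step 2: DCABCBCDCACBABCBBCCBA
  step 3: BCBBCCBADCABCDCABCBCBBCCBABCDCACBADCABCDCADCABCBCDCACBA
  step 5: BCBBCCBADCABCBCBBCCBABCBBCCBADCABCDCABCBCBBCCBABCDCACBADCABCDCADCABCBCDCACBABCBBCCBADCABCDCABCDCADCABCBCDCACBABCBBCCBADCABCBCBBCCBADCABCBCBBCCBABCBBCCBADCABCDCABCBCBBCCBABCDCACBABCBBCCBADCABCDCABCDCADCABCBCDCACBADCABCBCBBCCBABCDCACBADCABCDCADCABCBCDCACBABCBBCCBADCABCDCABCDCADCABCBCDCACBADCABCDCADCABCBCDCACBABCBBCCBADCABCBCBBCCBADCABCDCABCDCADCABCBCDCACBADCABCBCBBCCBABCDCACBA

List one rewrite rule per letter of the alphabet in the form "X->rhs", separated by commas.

  step 2 ⇒ step 3: DCABCBCDCACBABCBBCCBA ⇒ BCB·BC·CBA·DCA·BC·DCA·BC·BCB·BC·CBA·BC·DCA·CBA·DCA·BC·DCA·DCA·BC·BC·DCA·CBA
    A ↦ CBA
    B ↦ DCA
    C ↦ BC
    D ↦ BCB

A->CBA, B->DCA, C->BC, D->BCB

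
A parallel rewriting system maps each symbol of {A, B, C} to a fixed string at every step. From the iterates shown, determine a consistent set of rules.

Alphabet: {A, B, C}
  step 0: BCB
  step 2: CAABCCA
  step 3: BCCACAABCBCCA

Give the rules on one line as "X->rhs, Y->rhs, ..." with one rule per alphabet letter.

A->CA, B->A, C->BC

  step 2 ⇒ step 3: CAABCCA ⇒ BC·CA·CA·A·BC·BC·CA
    A ↦ CA
    B ↦ A
    C ↦ BC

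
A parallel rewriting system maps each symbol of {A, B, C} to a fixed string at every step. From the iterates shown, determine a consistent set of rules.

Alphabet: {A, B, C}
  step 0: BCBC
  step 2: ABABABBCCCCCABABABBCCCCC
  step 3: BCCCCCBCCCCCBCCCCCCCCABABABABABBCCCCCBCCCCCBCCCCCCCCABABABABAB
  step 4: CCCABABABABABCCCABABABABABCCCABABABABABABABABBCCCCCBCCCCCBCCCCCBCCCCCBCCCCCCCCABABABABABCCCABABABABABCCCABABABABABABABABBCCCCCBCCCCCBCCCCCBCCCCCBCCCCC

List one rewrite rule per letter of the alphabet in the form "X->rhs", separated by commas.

A->BCC, B->CCC, C->AB

  step 3 ⇒ step 4: BCCCCCBCCCCCBCCCCCCCCABABABABABBCCCCCBCCCCCBCCCCCCCCABABABABAB ⇒ CCC·AB·AB·AB·AB·AB·CCC·AB·AB·AB·AB·AB·CCC·AB·AB·AB·AB·AB·AB·AB·AB·BCC·CCC·BCC·CCC·BCC·CCC·BCC·CCC·BCC·CCC·CCC·AB·AB·AB·AB·AB·CCC·AB·AB·AB·AB·AB·CCC·AB·AB·AB·AB·AB·AB·AB·AB·BCC·CCC·BCC·CCC·BCC·CCC·BCC·CCC·BCC·CCC
    A ↦ BCC
    B ↦ CCC
    C ↦ AB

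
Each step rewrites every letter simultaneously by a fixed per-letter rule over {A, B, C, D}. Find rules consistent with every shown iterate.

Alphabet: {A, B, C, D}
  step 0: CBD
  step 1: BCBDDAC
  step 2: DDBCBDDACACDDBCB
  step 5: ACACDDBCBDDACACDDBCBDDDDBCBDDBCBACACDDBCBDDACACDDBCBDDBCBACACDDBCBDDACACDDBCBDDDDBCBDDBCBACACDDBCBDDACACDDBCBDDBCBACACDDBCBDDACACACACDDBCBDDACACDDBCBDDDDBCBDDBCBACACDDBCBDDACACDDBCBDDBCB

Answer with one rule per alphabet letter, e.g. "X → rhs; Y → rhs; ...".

A->DD, B->DD, C->BCB, D->AC

  step 1 ⇒ step 2: BCBDDAC ⇒ DD·BCB·DD·AC·AC·DD·BCB
    A ↦ DD
    B ↦ DD
    C ↦ BCB
    D ↦ AC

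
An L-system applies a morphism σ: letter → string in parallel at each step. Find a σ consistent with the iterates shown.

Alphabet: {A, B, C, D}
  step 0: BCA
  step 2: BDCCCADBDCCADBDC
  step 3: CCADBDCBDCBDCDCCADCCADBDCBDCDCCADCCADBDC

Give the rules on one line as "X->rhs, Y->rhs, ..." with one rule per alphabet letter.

  step 2 ⇒ step 3: BDCCCADBDCCADBDC ⇒ C·CAD·BDC·BDC·BDC·DC·CAD·C·CAD·BDC·BDC·DC·CAD·C·CAD·BDC
    A ↦ DC
    B ↦ C
    C ↦ BDC
    D ↦ CAD

A->DC, B->C, C->BDC, D->CAD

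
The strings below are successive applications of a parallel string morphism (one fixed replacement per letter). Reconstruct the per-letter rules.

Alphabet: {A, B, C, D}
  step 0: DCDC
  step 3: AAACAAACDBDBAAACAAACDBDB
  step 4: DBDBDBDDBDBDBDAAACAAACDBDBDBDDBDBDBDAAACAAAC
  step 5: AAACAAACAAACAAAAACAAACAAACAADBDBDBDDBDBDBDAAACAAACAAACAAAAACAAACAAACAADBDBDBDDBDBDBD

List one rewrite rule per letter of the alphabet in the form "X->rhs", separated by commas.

A->DB, B->AC, C->D, D->AA

  step 4 ⇒ step 5: DBDBDBDDBDBDBDAAACAAACDBDBDBDDBDBDBDAAACAAAC ⇒ AA·AC·AA·AC·AA·AC·AA·AA·AC·AA·AC·AA·AC·AA·DB·DB·DB·D·DB·DB·DB·D·AA·AC·AA·AC·AA·AC·AA·AA·AC·AA·AC·AA·AC·AA·DB·DB·DB·D·DB·DB·DB·D
    A ↦ DB
    B ↦ AC
    C ↦ D
    D ↦ AA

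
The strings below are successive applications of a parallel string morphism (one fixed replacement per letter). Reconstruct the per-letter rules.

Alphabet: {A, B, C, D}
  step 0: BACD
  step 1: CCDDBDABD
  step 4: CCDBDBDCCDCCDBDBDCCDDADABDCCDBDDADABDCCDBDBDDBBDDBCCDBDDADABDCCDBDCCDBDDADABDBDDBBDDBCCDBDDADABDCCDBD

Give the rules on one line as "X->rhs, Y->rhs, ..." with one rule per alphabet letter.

A->DB, B->CCD, C->DA, D->BD

  step 0 ⇒ step 1: BACD ⇒ CCD·DB·DA·BD
    A ↦ DB
    B ↦ CCD
    C ↦ DA
    D ↦ BD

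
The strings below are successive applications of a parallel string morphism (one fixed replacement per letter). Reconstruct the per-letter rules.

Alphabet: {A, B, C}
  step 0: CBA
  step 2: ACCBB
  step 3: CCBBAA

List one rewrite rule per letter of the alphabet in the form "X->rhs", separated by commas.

A->CC, B->A, C->B

  step 2 ⇒ step 3: ACCBB ⇒ CC·B·B·A·A
    A ↦ CC
    B ↦ A
    C ↦ B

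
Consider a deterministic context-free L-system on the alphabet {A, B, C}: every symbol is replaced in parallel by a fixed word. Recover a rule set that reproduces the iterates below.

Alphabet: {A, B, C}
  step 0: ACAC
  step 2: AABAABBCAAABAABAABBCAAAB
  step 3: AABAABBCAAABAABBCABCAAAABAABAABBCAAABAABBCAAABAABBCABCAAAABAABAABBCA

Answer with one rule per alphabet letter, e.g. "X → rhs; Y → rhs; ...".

A->AAB, B->BCA, C->A

  step 2 ⇒ step 3: AABAABBCAAABAABAABBCAAAB ⇒ AAB·AAB·BCA·AAB·AAB·BCA·BCA·A·AAB·AAB·AAB·BCA·AAB·AAB·BCA·AAB·AAB·BCA·BCA·A·AAB·AAB·AAB·BCA
    A ↦ AAB
    B ↦ BCA
    C ↦ A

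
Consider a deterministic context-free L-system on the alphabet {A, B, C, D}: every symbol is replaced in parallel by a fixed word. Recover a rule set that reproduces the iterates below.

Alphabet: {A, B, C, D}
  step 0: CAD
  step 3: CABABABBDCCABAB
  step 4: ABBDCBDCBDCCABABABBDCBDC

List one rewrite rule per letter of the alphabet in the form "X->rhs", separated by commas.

A->BD, B->C, C->AB, D->AB

  step 3 ⇒ step 4: CABABABBDCCABAB ⇒ AB·BD·C·BD·C·BD·C·C·AB·AB·AB·BD·C·BD·C
    A ↦ BD
    B ↦ C
    C ↦ AB
    D ↦ AB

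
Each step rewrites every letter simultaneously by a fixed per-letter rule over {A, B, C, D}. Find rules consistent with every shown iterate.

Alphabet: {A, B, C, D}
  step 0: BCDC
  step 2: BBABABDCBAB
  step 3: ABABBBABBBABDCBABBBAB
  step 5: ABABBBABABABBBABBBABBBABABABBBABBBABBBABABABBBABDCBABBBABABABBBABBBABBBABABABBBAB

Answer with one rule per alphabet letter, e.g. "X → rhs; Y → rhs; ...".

  step 2 ⇒ step 3: BBABABDCBAB ⇒ AB·AB·BB·AB·BB·AB·DC·B·AB·BB·AB
    A ↦ BB
    B ↦ AB
    C ↦ B
    D ↦ DC

A->BB, B->AB, C->B, D->DC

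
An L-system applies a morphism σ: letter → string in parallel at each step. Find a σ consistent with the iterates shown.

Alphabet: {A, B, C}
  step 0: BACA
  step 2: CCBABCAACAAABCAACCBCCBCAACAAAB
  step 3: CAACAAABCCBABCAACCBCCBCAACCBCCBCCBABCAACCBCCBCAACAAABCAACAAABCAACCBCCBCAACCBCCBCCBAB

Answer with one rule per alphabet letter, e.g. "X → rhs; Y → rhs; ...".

  step 2 ⇒ step 3: CCBABCAACAAABCAACCBCCBCAACAAAB ⇒ CAA·CAA·AB·CCB·AB·CAA·CCB·CCB·CAA·CCB·CCB·CCB·AB·CAA·CCB·CCB·CAA·CAA·AB·CAA·CAA·AB·CAA·CCB·CCB·CAA·CCB·CCB·CCB·AB
    A ↦ CCB
    B ↦ AB
    C ↦ CAA

A->CCB, B->AB, C->CAA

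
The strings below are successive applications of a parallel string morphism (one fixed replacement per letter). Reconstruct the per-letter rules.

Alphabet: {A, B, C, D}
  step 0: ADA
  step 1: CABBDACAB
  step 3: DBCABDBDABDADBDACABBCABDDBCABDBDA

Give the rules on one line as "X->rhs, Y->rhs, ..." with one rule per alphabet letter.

A->CAB, B->D, C->B, D->BDA

  step 0 ⇒ step 1: ADA ⇒ CAB·BDA·CAB
    A ↦ CAB
    D ↦ BDA
    B ↦ D  (constrained at step 1)
    C ↦ B  (constrained at step 1)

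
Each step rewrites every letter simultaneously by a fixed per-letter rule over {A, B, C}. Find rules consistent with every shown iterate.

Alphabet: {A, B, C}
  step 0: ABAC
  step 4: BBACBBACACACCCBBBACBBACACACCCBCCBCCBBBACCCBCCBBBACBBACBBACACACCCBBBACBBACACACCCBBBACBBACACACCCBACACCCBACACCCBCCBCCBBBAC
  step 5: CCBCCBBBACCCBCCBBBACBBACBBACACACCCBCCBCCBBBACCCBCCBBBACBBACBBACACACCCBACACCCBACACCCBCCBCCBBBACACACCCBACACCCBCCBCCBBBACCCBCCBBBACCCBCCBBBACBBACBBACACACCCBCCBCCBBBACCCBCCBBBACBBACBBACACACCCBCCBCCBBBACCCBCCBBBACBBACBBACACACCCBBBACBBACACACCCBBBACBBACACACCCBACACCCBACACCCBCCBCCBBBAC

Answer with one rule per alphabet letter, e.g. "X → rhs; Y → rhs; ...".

A->BB, B->CCB, C->AC

  step 4 ⇒ step 5: BBACBBACACACCCBBBACBBACACACCCBCCBCCBBBACCCBCCBBBACBBACBBACACACCCBBBACBBACACACCCBBBACBBACACACCCBACACCCBACACCCBCCBCCBBBAC ⇒ CCB·CCB·BB·AC·CCB·CCB·BB·AC·BB·AC·BB·AC·AC·AC·CCB·CCB·CCB·BB·AC·CCB·CCB·BB·AC·BB·AC·BB·AC·AC·AC·CCB·AC·AC·CCB·AC·AC·CCB·CCB·CCB·BB·AC·AC·AC·CCB·AC·AC·CCB·CCB·CCB·BB·AC·CCB·CCB·BB·AC·CCB·CCB·BB·AC·BB·AC·BB·AC·AC·AC·CCB·CCB·CCB·BB·AC·CCB·CCB·BB·AC·BB·AC·BB·AC·AC·AC·CCB·CCB·CCB·BB·AC·CCB·CCB·BB·AC·BB·AC·BB·AC·AC·AC·CCB·BB·AC·BB·AC·AC·AC·CCB·BB·AC·BB·AC·AC·AC·CCB·AC·AC·CCB·AC·AC·CCB·CCB·CCB·BB·AC
    A ↦ BB
    B ↦ CCB
    C ↦ AC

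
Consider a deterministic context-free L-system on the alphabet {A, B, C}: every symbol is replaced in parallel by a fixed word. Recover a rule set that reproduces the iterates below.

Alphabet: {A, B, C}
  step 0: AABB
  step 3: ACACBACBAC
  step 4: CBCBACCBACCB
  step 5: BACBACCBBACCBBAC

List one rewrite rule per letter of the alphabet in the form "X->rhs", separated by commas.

  step 4 ⇒ step 5: CBCBACCBACCB ⇒ B·AC·B·AC·C·B·B·AC·C·B·B·AC
    A ↦ C
    B ↦ AC
    C ↦ B

A->C, B->AC, C->B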